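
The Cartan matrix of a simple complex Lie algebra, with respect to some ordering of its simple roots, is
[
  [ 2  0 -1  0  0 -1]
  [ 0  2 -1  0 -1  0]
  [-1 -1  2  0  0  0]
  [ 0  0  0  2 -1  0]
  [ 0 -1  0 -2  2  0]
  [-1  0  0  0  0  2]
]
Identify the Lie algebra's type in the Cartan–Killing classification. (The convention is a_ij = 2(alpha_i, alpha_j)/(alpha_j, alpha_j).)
B_6

The matrix has rank 6 with 2's on the diagonal. Reading the off-diagonal entries as Dynkin edges (a single edge where a_ij = a_ji = -1; a double or triple edge where a_ij * a_ji = 2 or 3), the diagram is a chain of 6 nodes with a double edge at one end; the terminal node there is the unique short simple root (B_6). One simple-root ordering that puts it in standard form is (alpha_6, alpha_1, alpha_3, alpha_2, alpha_5, alpha_4). So the algebra is type B_6, i.e. so(13).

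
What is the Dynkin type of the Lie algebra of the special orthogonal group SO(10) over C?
D_5 (so(10))

This is so(10) with 10 even, which has dimension 10(10-1)/2 = 45 and rank 10/2 = 5. In the classification of classical Lie algebras, the orthogonal algebra so(2n) in an even number of variables has type D_n; here n = 5, so the Dynkin diagram is a chain of 3 nodes with a fork of two nodes at one end (D_5). Hence the type is D_5.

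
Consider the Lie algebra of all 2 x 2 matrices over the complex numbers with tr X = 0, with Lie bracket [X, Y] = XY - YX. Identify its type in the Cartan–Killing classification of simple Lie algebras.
A_1

This is sl(2), which has dimension 2^2 - 1 = 3 and rank 2 - 1 = 1 (a Cartan subalgebra is the diagonal traceless matrices). In the classification of classical Lie algebras, the special linear algebra sl(n+1) has type A_n; here n = 1, so the Dynkin diagram is a chain of 1 nodes with single edges (A_1). Hence the type is A_1.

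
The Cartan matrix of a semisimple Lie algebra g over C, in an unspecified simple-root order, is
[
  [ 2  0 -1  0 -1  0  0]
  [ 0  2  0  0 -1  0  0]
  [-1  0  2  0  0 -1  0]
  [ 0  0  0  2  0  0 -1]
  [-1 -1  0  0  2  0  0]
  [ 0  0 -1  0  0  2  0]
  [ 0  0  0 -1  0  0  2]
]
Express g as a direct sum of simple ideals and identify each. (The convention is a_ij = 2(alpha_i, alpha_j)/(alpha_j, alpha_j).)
A_2 + A_5

The diagram associated to this matrix has two connected components: the simple roots {alpha_4, alpha_7} form a chain of 2 nodes with single edges (A_2), and {alpha_1, alpha_2, alpha_3, alpha_5, alpha_6} form a chain of 5 nodes with single edges (A_5). A semisimple Lie algebra decomposes uniquely as the direct sum of simple ideals, one per connected component of its Dynkin diagram, so g ≅ A_2 ⊕ A_5 (dimension 8 + 35 = 43).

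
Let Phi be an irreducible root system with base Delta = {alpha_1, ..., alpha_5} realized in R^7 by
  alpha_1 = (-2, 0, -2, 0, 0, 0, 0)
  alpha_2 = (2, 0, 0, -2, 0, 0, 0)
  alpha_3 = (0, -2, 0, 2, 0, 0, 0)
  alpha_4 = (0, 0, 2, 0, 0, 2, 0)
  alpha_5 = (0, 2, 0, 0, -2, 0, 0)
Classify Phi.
A_5 (sl(6))

Compute the Cartan integers a_ij = 2(alpha_i, alpha_j)/(alpha_j, alpha_j); the resulting 5x5 Cartan matrix is
[[2, -1, 0, -1, 0], [-1, 2, -1, 0, 0], [0, -1, 2, 0, -1], [-1, 0, 0, 2, 0], [0, 0, -1, 0, 2]].
All simple roots have the same length, so the diagram is simply laced. The associated Dynkin diagram is a chain of 5 nodes with single edges (A_5), so the type is A_5 (the algebra sl(6)).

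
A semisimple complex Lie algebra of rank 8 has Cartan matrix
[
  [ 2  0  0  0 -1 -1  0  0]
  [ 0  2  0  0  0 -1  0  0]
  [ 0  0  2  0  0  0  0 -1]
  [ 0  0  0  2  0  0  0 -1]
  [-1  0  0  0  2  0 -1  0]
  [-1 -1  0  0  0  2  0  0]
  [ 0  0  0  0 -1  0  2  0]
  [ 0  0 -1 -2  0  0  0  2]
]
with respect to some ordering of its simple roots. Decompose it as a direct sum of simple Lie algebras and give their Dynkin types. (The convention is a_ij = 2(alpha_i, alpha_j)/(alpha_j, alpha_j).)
A5 + B3

The diagram associated to this matrix has two connected components: the simple roots {alpha_1, alpha_2, alpha_5, alpha_6, alpha_7} form a chain of 5 nodes with single edges (A_5), and {alpha_3, alpha_4, alpha_8} form a chain of 3 nodes with a double edge at one end; the terminal node there is the unique short simple root (B_3). A semisimple Lie algebra decomposes uniquely as the direct sum of simple ideals, one per connected component of its Dynkin diagram, so g ≅ A_5 ⊕ B_3 (dimension 35 + 21 = 56).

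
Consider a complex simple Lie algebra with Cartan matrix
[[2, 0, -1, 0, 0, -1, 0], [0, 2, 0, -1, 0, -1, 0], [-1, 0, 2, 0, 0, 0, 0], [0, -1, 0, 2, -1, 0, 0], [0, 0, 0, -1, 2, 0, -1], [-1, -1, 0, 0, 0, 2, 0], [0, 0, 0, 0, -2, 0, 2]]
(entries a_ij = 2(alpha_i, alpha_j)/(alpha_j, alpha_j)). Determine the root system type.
C_7 (sp(14))

The matrix has rank 7 with 2's on the diagonal. Reading the off-diagonal entries as Dynkin edges (a single edge where a_ij = a_ji = -1; a double or triple edge where a_ij * a_ji = 2 or 3), the diagram is a chain of 7 nodes with a double edge at one end; the terminal node there is the unique long simple root (C_7). One simple-root ordering that puts it in standard form is (alpha_3, alpha_1, alpha_6, alpha_2, alpha_4, alpha_5, alpha_7). So the algebra is type C_7, i.e. sp(14).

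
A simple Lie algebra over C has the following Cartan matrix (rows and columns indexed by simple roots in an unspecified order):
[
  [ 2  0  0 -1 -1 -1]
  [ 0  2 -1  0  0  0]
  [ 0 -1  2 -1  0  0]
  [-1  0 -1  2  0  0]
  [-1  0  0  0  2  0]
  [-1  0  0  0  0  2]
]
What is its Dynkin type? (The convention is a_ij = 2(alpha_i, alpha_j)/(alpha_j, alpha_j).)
type D_6

The matrix has rank 6 with 2's on the diagonal. Reading the off-diagonal entries as Dynkin edges (a single edge where a_ij = a_ji = -1; a double or triple edge where a_ij * a_ji = 2 or 3), the diagram is a chain of 4 nodes with a fork of two nodes at one end (D_6). One simple-root ordering that puts it in standard form is (alpha_2, alpha_3, alpha_4, alpha_1, alpha_5, alpha_6). So the algebra is type D_6, i.e. so(12).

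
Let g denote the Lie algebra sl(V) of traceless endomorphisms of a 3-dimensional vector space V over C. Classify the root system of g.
A_2

This is sl(3), which has dimension 3^2 - 1 = 8 and rank 3 - 1 = 2 (a Cartan subalgebra is the diagonal traceless matrices). In the classification of classical Lie algebras, the special linear algebra sl(n+1) has type A_n; here n = 2, so the Dynkin diagram is a chain of 2 nodes with single edges (A_2). Hence the type is A_2.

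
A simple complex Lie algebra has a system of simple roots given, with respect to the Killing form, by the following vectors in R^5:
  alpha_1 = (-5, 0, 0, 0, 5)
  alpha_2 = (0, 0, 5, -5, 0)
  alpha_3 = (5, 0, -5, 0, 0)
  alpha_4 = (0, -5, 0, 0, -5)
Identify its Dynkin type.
A4

Compute the Cartan integers a_ij = 2(alpha_i, alpha_j)/(alpha_j, alpha_j); the resulting 4x4 Cartan matrix is
[[2, 0, -1, -1], [0, 2, -1, 0], [-1, -1, 2, 0], [-1, 0, 0, 2]].
All simple roots have the same length, so the diagram is simply laced. The associated Dynkin diagram is a chain of 4 nodes with single edges (A_4), so the type is A_4 (the algebra sl(5)).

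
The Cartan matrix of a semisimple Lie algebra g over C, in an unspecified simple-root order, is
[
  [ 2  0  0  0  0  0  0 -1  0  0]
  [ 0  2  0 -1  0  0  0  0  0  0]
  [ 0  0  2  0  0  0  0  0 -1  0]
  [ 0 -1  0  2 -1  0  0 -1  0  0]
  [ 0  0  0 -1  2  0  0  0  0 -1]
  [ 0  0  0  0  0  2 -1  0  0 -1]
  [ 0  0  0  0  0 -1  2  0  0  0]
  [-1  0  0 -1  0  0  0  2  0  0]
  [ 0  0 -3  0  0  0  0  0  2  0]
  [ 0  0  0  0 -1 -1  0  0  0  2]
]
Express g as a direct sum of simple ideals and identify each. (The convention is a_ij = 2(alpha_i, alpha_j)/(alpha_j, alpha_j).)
type E_8 + type G_2

The diagram associated to this matrix has two connected components: the simple roots {alpha_1, alpha_2, alpha_4, alpha_5, alpha_6, alpha_7, alpha_8, alpha_10} form a chain of 7 nodes with one extra node attached to the third node from one end (E_8), and {alpha_3, alpha_9} form two nodes joined by a triple edge (G_2). A semisimple Lie algebra decomposes uniquely as the direct sum of simple ideals, one per connected component of its Dynkin diagram, so g ≅ E_8 ⊕ G_2 (dimension 248 + 14 = 262).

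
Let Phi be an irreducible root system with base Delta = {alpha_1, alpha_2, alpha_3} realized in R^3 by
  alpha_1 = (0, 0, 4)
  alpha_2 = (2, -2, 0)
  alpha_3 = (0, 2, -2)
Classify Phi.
Compute the Cartan integers a_ij = 2(alpha_i, alpha_j)/(alpha_j, alpha_j); the resulting 3x3 Cartan matrix is
[[2, 0, -2], [0, 2, -1], [-1, -1, 2]].
The roots have two lengths (squared-length ratio 2:1); the short ones are alpha_{2,3}. The associated Dynkin diagram is a chain of 3 nodes with a double edge at one end; the terminal node there is the unique long simple root (C_3), so the type is C_3 (the algebra sp(6)).

C3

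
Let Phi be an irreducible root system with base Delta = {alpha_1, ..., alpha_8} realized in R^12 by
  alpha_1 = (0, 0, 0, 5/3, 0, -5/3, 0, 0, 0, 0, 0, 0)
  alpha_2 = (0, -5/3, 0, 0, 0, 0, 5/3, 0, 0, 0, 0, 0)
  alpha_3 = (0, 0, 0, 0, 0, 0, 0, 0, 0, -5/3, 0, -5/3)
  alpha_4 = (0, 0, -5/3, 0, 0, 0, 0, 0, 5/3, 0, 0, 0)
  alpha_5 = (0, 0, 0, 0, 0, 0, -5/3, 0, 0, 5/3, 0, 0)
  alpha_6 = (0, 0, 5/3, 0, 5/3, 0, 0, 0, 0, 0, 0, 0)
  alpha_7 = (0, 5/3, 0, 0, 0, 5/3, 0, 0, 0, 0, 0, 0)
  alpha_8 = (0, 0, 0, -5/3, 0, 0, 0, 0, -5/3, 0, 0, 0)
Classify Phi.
Compute the Cartan integers a_ij = 2(alpha_i, alpha_j)/(alpha_j, alpha_j); the resulting 8x8 Cartan matrix is
[[2, 0, 0, 0, 0, 0, -1, -1], [0, 2, 0, 0, -1, 0, -1, 0], [0, 0, 2, 0, -1, 0, 0, 0], [0, 0, 0, 2, 0, -1, 0, -1], [0, -1, -1, 0, 2, 0, 0, 0], [0, 0, 0, -1, 0, 2, 0, 0], [-1, -1, 0, 0, 0, 0, 2, 0], [-1, 0, 0, -1, 0, 0, 0, 2]].
All simple roots have the same length, so the diagram is simply laced. The associated Dynkin diagram is a chain of 8 nodes with single edges (A_8), so the type is A_8 (the algebra sl(9)).

A8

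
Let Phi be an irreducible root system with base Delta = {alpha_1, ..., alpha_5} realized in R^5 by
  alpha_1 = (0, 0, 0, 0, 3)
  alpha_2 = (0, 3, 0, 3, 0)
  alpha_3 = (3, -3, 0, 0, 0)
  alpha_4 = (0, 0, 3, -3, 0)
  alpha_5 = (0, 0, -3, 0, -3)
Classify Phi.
Compute the Cartan integers a_ij = 2(alpha_i, alpha_j)/(alpha_j, alpha_j); the resulting 5x5 Cartan matrix is
[[2, 0, 0, 0, -1], [0, 2, -1, -1, 0], [0, -1, 2, 0, 0], [0, -1, 0, 2, -1], [-2, 0, 0, -1, 2]].
The roots have two lengths (squared-length ratio 2:1); the short ones are alpha_{1}. The associated Dynkin diagram is a chain of 5 nodes with a double edge at one end; the terminal node there is the unique short simple root (B_5), so the type is B_5 (the algebra so(11)).

B_5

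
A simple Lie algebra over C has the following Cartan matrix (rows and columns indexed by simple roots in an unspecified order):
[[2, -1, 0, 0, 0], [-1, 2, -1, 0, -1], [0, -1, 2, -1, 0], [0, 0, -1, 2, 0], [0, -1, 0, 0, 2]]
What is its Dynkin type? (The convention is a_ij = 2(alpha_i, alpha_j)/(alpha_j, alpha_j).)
type D_5

The matrix has rank 5 with 2's on the diagonal. Reading the off-diagonal entries as Dynkin edges (a single edge where a_ij = a_ji = -1; a double or triple edge where a_ij * a_ji = 2 or 3), the diagram is a chain of 3 nodes with a fork of two nodes at one end (D_5). One simple-root ordering that puts it in standard form is (alpha_4, alpha_3, alpha_2, alpha_5, alpha_1). So the algebra is type D_5, i.e. so(10).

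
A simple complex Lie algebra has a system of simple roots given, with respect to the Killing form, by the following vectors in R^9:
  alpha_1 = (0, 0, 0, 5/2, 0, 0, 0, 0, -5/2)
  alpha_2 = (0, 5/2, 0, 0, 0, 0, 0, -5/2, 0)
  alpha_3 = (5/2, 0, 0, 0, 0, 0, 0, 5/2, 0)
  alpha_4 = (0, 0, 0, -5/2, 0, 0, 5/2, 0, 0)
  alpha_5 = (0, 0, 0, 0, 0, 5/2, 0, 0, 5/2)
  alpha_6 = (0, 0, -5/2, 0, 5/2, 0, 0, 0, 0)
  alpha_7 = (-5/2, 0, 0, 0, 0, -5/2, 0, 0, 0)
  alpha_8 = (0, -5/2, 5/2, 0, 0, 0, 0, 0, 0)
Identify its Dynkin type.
Compute the Cartan integers a_ij = 2(alpha_i, alpha_j)/(alpha_j, alpha_j); the resulting 8x8 Cartan matrix is
[[2, 0, 0, -1, -1, 0, 0, 0], [0, 2, -1, 0, 0, 0, 0, -1], [0, -1, 2, 0, 0, 0, -1, 0], [-1, 0, 0, 2, 0, 0, 0, 0], [-1, 0, 0, 0, 2, 0, -1, 0], [0, 0, 0, 0, 0, 2, 0, -1], [0, 0, -1, 0, -1, 0, 2, 0], [0, -1, 0, 0, 0, -1, 0, 2]].
All simple roots have the same length, so the diagram is simply laced. The associated Dynkin diagram is a chain of 8 nodes with single edges (A_8), so the type is A_8 (the algebra sl(9)).

A_8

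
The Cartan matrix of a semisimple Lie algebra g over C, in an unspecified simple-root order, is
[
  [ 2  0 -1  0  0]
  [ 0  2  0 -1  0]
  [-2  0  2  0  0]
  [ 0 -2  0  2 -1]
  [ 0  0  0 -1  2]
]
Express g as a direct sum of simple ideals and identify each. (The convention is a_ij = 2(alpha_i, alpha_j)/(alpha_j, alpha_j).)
The diagram associated to this matrix has two connected components: the simple roots {alpha_1, alpha_3} form a chain of 2 nodes with a double edge at one end; the terminal node there is the unique short simple root (B_2), and {alpha_2, alpha_4, alpha_5} form a chain of 3 nodes with a double edge at one end; the terminal node there is the unique short simple root (B_3). A semisimple Lie algebra decomposes uniquely as the direct sum of simple ideals, one per connected component of its Dynkin diagram, so g ≅ B_2 ⊕ B_3 (dimension 10 + 21 = 31).

B2 ⊕ B3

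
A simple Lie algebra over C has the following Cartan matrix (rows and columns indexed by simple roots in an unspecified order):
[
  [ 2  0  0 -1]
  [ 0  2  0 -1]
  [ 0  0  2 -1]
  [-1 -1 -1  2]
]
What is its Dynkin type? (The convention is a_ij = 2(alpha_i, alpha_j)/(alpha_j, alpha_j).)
D4

The matrix has rank 4 with 2's on the diagonal. Reading the off-diagonal entries as Dynkin edges (a single edge where a_ij = a_ji = -1; a double or triple edge where a_ij * a_ji = 2 or 3), the diagram is a chain of 2 nodes with a fork of two nodes at one end (D_4). One simple-root ordering that puts it in standard form is (alpha_2, alpha_4, alpha_3, alpha_1). So the algebra is type D_4, i.e. so(8).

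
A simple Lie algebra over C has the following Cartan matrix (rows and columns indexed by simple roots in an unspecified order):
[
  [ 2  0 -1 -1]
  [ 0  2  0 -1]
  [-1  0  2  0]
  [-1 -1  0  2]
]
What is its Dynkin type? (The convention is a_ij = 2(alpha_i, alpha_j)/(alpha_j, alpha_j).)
A_4 (sl(5))

The matrix has rank 4 with 2's on the diagonal. Reading the off-diagonal entries as Dynkin edges (a single edge where a_ij = a_ji = -1; a double or triple edge where a_ij * a_ji = 2 or 3), the diagram is a chain of 4 nodes with single edges (A_4). One simple-root ordering that puts it in standard form is (alpha_2, alpha_4, alpha_1, alpha_3). So the algebra is type A_4, i.e. sl(5).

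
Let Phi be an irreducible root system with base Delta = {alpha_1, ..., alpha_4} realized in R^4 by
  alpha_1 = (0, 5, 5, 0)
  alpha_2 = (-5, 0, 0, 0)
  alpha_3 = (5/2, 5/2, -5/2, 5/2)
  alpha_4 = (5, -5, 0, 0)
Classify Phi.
F_4

Compute the Cartan integers a_ij = 2(alpha_i, alpha_j)/(alpha_j, alpha_j); the resulting 4x4 Cartan matrix is
[[2, 0, 0, -1], [0, 2, -1, -1], [0, -1, 2, 0], [-1, -2, 0, 2]].
The roots have two lengths (squared-length ratio 2:1); the short ones are alpha_{2,3}. The associated Dynkin diagram is a chain of 4 nodes with a double edge between the middle two (F_4), so the type is F_4.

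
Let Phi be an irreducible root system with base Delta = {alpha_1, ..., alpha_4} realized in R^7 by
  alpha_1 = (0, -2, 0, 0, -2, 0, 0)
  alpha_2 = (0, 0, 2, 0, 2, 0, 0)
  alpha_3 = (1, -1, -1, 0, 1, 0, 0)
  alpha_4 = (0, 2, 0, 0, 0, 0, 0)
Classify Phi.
Compute the Cartan integers a_ij = 2(alpha_i, alpha_j)/(alpha_j, alpha_j); the resulting 4x4 Cartan matrix is
[[2, -1, 0, -2], [-1, 2, 0, 0], [0, 0, 2, -1], [-1, 0, -1, 2]].
The roots have two lengths (squared-length ratio 2:1); the short ones are alpha_{3,4}. The associated Dynkin diagram is a chain of 4 nodes with a double edge between the middle two (F_4), so the type is F_4.

F_4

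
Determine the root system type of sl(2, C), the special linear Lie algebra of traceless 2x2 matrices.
This is sl(2), which has dimension 2^2 - 1 = 3 and rank 2 - 1 = 1 (a Cartan subalgebra is the diagonal traceless matrices). In the classification of classical Lie algebras, the special linear algebra sl(n+1) has type A_n; here n = 1, so the Dynkin diagram is a chain of 1 nodes with single edges (A_1). Hence the type is A_1.

type A_1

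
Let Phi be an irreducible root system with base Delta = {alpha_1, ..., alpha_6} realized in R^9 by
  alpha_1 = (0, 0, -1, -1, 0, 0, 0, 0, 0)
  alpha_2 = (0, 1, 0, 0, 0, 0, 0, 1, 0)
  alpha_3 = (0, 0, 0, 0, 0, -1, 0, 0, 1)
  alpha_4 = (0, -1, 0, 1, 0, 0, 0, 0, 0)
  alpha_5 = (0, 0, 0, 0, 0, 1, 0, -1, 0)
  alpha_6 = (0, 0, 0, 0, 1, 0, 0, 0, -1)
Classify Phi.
Compute the Cartan integers a_ij = 2(alpha_i, alpha_j)/(alpha_j, alpha_j); the resulting 6x6 Cartan matrix is
[[2, 0, 0, -1, 0, 0], [0, 2, 0, -1, -1, 0], [0, 0, 2, 0, -1, -1], [-1, -1, 0, 2, 0, 0], [0, -1, -1, 0, 2, 0], [0, 0, -1, 0, 0, 2]].
All simple roots have the same length, so the diagram is simply laced. The associated Dynkin diagram is a chain of 6 nodes with single edges (A_6), so the type is A_6 (the algebra sl(7)).

A_6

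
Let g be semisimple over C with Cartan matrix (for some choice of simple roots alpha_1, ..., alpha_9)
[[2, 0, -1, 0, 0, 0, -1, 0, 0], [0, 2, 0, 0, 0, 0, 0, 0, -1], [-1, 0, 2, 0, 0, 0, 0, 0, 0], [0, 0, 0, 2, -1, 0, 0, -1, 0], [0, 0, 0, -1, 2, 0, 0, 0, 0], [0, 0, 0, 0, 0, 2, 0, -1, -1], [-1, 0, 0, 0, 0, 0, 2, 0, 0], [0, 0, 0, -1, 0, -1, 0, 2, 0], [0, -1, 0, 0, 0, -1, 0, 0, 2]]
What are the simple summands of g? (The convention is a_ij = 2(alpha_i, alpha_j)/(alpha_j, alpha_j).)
A_3 + A_6

The diagram associated to this matrix has two connected components: the simple roots {alpha_1, alpha_3, alpha_7} form a chain of 3 nodes with single edges (A_3), and {alpha_2, alpha_4, alpha_5, alpha_6, alpha_8, alpha_9} form a chain of 6 nodes with single edges (A_6). A semisimple Lie algebra decomposes uniquely as the direct sum of simple ideals, one per connected component of its Dynkin diagram, so g ≅ A_3 ⊕ A_6 (dimension 15 + 48 = 63).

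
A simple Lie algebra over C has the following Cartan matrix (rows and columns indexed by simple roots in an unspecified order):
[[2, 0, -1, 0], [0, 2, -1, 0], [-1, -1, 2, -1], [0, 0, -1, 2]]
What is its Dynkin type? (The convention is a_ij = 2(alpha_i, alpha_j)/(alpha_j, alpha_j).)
The matrix has rank 4 with 2's on the diagonal. Reading the off-diagonal entries as Dynkin edges (a single edge where a_ij = a_ji = -1; a double or triple edge where a_ij * a_ji = 2 or 3), the diagram is a chain of 2 nodes with a fork of two nodes at one end (D_4). One simple-root ordering that puts it in standard form is (alpha_4, alpha_3, alpha_1, alpha_2). So the algebra is type D_4, i.e. so(8).

D_4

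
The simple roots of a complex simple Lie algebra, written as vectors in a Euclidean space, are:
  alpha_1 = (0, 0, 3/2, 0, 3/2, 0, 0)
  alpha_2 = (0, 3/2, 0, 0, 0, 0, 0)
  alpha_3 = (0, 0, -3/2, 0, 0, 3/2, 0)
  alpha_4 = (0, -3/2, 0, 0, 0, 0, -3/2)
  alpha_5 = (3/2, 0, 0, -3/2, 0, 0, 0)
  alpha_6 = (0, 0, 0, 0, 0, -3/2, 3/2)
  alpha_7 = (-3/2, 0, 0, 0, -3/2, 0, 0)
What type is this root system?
Compute the Cartan integers a_ij = 2(alpha_i, alpha_j)/(alpha_j, alpha_j); the resulting 7x7 Cartan matrix is
[[2, 0, -1, 0, 0, 0, -1], [0, 2, 0, -1, 0, 0, 0], [-1, 0, 2, 0, 0, -1, 0], [0, -2, 0, 2, 0, -1, 0], [0, 0, 0, 0, 2, 0, -1], [0, 0, -1, -1, 0, 2, 0], [-1, 0, 0, 0, -1, 0, 2]].
The roots have two lengths (squared-length ratio 2:1); the short ones are alpha_{2}. The associated Dynkin diagram is a chain of 7 nodes with a double edge at one end; the terminal node there is the unique short simple root (B_7), so the type is B_7 (the algebra so(15)).

B7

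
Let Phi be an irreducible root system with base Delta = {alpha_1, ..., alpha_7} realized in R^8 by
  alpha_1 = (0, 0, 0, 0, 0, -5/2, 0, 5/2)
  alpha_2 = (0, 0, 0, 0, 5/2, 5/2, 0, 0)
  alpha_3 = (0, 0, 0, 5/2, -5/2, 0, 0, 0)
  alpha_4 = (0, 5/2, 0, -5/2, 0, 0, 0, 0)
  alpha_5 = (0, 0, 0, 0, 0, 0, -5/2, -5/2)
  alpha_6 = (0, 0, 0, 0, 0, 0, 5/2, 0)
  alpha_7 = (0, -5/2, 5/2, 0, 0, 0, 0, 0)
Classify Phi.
B7

Compute the Cartan integers a_ij = 2(alpha_i, alpha_j)/(alpha_j, alpha_j); the resulting 7x7 Cartan matrix is
[[2, -1, 0, 0, -1, 0, 0], [-1, 2, -1, 0, 0, 0, 0], [0, -1, 2, -1, 0, 0, 0], [0, 0, -1, 2, 0, 0, -1], [-1, 0, 0, 0, 2, -2, 0], [0, 0, 0, 0, -1, 2, 0], [0, 0, 0, -1, 0, 0, 2]].
The roots have two lengths (squared-length ratio 2:1); the short ones are alpha_{6}. The associated Dynkin diagram is a chain of 7 nodes with a double edge at one end; the terminal node there is the unique short simple root (B_7), so the type is B_7 (the algebra so(15)).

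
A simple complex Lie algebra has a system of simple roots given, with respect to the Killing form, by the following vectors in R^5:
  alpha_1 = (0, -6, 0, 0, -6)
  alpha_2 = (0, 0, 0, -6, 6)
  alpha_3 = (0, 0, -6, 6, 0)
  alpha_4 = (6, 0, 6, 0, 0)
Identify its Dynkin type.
Compute the Cartan integers a_ij = 2(alpha_i, alpha_j)/(alpha_j, alpha_j); the resulting 4x4 Cartan matrix is
[[2, -1, 0, 0], [-1, 2, -1, 0], [0, -1, 2, -1], [0, 0, -1, 2]].
All simple roots have the same length, so the diagram is simply laced. The associated Dynkin diagram is a chain of 4 nodes with single edges (A_4), so the type is A_4 (the algebra sl(5)).

type A_4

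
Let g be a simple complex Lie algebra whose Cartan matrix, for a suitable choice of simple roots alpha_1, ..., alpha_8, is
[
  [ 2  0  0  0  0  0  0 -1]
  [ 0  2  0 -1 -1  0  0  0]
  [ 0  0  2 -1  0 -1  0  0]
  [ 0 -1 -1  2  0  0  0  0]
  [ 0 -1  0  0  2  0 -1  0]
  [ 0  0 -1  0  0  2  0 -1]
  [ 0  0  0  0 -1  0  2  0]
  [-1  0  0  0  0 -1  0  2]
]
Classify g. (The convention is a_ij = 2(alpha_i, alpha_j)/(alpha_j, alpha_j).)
A_8

The matrix has rank 8 with 2's on the diagonal. Reading the off-diagonal entries as Dynkin edges (a single edge where a_ij = a_ji = -1; a double or triple edge where a_ij * a_ji = 2 or 3), the diagram is a chain of 8 nodes with single edges (A_8). One simple-root ordering that puts it in standard form is (alpha_7, alpha_5, alpha_2, alpha_4, alpha_3, alpha_6, alpha_8, alpha_1). So the algebra is type A_8, i.e. sl(9).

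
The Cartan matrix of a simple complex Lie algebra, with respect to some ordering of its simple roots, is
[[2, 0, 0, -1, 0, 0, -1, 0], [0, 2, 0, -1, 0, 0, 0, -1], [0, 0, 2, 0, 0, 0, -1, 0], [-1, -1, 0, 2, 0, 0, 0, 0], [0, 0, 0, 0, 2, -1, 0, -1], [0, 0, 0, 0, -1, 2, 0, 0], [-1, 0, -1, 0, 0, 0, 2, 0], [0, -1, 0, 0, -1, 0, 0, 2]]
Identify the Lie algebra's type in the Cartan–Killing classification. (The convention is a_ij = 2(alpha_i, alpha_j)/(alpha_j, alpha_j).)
A8

The matrix has rank 8 with 2's on the diagonal. Reading the off-diagonal entries as Dynkin edges (a single edge where a_ij = a_ji = -1; a double or triple edge where a_ij * a_ji = 2 or 3), the diagram is a chain of 8 nodes with single edges (A_8). One simple-root ordering that puts it in standard form is (alpha_6, alpha_5, alpha_8, alpha_2, alpha_4, alpha_1, alpha_7, alpha_3). So the algebra is type A_8, i.e. sl(9).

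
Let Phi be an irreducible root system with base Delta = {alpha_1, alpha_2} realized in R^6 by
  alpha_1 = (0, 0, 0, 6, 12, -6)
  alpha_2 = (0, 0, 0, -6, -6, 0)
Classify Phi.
G_2

Compute the Cartan integers a_ij = 2(alpha_i, alpha_j)/(alpha_j, alpha_j); the resulting 2x2 Cartan matrix is
[[2, -3], [-1, 2]].
The roots have two lengths (squared-length ratio 3:1); the short ones are alpha_{2}. The associated Dynkin diagram is two nodes joined by a triple edge (G_2), so the type is G_2.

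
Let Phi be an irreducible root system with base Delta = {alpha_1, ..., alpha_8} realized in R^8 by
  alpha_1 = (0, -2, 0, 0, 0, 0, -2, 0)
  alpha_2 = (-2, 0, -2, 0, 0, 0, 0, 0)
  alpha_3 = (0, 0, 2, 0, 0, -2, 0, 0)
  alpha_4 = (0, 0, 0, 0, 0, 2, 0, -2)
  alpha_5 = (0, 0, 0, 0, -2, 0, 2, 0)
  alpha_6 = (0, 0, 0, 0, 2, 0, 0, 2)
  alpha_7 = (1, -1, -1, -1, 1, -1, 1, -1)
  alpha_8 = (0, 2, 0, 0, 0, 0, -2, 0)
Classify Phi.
E_8

Compute the Cartan integers a_ij = 2(alpha_i, alpha_j)/(alpha_j, alpha_j); the resulting 8x8 Cartan matrix is
[[2, 0, 0, 0, -1, 0, 0, 0], [0, 2, -1, 0, 0, 0, 0, 0], [0, -1, 2, -1, 0, 0, 0, 0], [0, 0, -1, 2, 0, -1, 0, 0], [-1, 0, 0, 0, 2, -1, 0, -1], [0, 0, 0, -1, -1, 2, 0, 0], [0, 0, 0, 0, 0, 0, 2, -1], [0, 0, 0, 0, -1, 0, -1, 2]].
All simple roots have the same length, so the diagram is simply laced. The associated Dynkin diagram is a chain of 7 nodes with one extra node attached to the third node from one end (E_8), so the type is E_8.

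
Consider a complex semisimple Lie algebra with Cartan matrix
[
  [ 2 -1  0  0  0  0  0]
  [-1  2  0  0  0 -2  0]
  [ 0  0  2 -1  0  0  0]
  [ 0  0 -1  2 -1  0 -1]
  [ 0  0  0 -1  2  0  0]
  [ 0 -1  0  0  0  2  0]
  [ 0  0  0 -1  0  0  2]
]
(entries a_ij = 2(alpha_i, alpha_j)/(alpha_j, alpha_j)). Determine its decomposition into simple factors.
The diagram associated to this matrix has two connected components: the simple roots {alpha_1, alpha_2, alpha_6} form a chain of 3 nodes with a double edge at one end; the terminal node there is the unique short simple root (B_3), and {alpha_3, alpha_4, alpha_5, alpha_7} form a chain of 2 nodes with a fork of two nodes at one end (D_4). A semisimple Lie algebra decomposes uniquely as the direct sum of simple ideals, one per connected component of its Dynkin diagram, so g ≅ B_3 ⊕ D_4 (dimension 21 + 28 = 49).

B3 ⊕ D4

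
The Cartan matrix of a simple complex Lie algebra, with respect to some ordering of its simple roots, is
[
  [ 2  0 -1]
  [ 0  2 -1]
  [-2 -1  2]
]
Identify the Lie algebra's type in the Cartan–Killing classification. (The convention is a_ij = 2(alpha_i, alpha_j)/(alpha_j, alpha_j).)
B_3 (so(7))

The matrix has rank 3 with 2's on the diagonal. Reading the off-diagonal entries as Dynkin edges (a single edge where a_ij = a_ji = -1; a double or triple edge where a_ij * a_ji = 2 or 3), the diagram is a chain of 3 nodes with a double edge at one end; the terminal node there is the unique short simple root (B_3). One simple-root ordering that puts it in standard form is (alpha_2, alpha_3, alpha_1). So the algebra is type B_3, i.e. so(7).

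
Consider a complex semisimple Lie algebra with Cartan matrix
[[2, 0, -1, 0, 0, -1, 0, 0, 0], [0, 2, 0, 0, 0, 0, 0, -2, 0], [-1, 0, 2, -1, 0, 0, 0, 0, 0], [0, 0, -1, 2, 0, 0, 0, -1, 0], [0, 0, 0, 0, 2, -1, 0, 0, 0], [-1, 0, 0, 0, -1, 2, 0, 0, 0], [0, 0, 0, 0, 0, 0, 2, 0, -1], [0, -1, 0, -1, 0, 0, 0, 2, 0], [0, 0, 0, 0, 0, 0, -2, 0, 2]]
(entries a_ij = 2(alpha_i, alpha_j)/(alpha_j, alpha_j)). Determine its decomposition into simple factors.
B_2 ⊕ C_7

The diagram associated to this matrix has two connected components: the simple roots {alpha_7, alpha_9} form a chain of 2 nodes with a double edge at one end; the terminal node there is the unique short simple root (B_2), and {alpha_1, alpha_2, alpha_3, alpha_4, alpha_5, alpha_6, alpha_8} form a chain of 7 nodes with a double edge at one end; the terminal node there is the unique long simple root (C_7). A semisimple Lie algebra decomposes uniquely as the direct sum of simple ideals, one per connected component of its Dynkin diagram, so g ≅ B_2 ⊕ C_7 (dimension 10 + 105 = 115).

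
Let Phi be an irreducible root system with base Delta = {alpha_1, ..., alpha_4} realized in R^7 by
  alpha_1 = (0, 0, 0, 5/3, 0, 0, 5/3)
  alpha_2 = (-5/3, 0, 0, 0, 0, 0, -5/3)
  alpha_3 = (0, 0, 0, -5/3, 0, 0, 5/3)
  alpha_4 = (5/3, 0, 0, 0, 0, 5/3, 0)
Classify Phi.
Compute the Cartan integers a_ij = 2(alpha_i, alpha_j)/(alpha_j, alpha_j); the resulting 4x4 Cartan matrix is
[[2, -1, 0, 0], [-1, 2, -1, -1], [0, -1, 2, 0], [0, -1, 0, 2]].
All simple roots have the same length, so the diagram is simply laced. The associated Dynkin diagram is a chain of 2 nodes with a fork of two nodes at one end (D_4), so the type is D_4 (the algebra so(8)).

D4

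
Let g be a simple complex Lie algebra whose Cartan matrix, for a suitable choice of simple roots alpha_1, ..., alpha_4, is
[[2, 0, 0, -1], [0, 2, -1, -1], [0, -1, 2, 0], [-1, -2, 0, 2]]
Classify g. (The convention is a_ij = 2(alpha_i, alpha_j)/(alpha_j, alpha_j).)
F_4

The matrix has rank 4 with 2's on the diagonal. Reading the off-diagonal entries as Dynkin edges (a single edge where a_ij = a_ji = -1; a double or triple edge where a_ij * a_ji = 2 or 3), the diagram is a chain of 4 nodes with a double edge between the middle two (F_4). One simple-root ordering that puts it in standard form is (alpha_1, alpha_4, alpha_2, alpha_3). So the algebra is type F_4.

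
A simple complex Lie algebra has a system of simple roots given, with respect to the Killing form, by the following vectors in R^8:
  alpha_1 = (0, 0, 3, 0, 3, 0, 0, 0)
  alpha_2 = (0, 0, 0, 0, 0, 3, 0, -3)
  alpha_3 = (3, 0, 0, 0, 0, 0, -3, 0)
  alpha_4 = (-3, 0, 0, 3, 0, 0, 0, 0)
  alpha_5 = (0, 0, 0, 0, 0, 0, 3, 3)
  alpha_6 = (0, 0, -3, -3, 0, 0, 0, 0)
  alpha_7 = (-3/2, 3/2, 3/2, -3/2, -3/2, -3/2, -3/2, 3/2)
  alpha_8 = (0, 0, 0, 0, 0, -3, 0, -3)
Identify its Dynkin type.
Compute the Cartan integers a_ij = 2(alpha_i, alpha_j)/(alpha_j, alpha_j); the resulting 8x8 Cartan matrix is
[[2, 0, 0, 0, 0, -1, 0, 0], [0, 2, 0, 0, -1, 0, -1, 0], [0, 0, 2, -1, -1, 0, 0, 0], [0, 0, -1, 2, 0, -1, 0, 0], [0, -1, -1, 0, 2, 0, 0, -1], [-1, 0, 0, -1, 0, 2, 0, 0], [0, -1, 0, 0, 0, 0, 2, 0], [0, 0, 0, 0, -1, 0, 0, 2]].
All simple roots have the same length, so the diagram is simply laced. The associated Dynkin diagram is a chain of 7 nodes with one extra node attached to the third node from one end (E_8), so the type is E_8.

E_8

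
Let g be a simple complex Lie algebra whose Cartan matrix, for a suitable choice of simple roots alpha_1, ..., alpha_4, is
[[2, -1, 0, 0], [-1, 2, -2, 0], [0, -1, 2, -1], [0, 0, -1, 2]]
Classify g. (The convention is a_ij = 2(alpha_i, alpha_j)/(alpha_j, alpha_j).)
type F_4

The matrix has rank 4 with 2's on the diagonal. Reading the off-diagonal entries as Dynkin edges (a single edge where a_ij = a_ji = -1; a double or triple edge where a_ij * a_ji = 2 or 3), the diagram is a chain of 4 nodes with a double edge between the middle two (F_4). One simple-root ordering that puts it in standard form is (alpha_1, alpha_2, alpha_3, alpha_4). So the algebra is type F_4.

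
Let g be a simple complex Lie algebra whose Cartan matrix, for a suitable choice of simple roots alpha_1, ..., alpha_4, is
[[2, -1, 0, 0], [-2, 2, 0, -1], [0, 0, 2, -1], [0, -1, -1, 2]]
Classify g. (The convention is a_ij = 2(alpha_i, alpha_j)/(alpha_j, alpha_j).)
B4

The matrix has rank 4 with 2's on the diagonal. Reading the off-diagonal entries as Dynkin edges (a single edge where a_ij = a_ji = -1; a double or triple edge where a_ij * a_ji = 2 or 3), the diagram is a chain of 4 nodes with a double edge at one end; the terminal node there is the unique short simple root (B_4). One simple-root ordering that puts it in standard form is (alpha_3, alpha_4, alpha_2, alpha_1). So the algebra is type B_4, i.e. so(9).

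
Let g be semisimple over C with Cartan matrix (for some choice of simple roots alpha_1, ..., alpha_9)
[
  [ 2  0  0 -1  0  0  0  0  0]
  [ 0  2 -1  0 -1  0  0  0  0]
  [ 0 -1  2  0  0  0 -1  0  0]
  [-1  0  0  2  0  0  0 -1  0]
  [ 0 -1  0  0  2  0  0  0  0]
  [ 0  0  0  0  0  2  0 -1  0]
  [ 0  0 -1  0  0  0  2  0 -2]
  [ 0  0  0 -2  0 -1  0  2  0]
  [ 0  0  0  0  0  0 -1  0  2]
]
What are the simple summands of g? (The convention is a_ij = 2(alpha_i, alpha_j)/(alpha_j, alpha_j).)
B_5 + F_4

The diagram associated to this matrix has two connected components: the simple roots {alpha_2, alpha_3, alpha_5, alpha_7, alpha_9} form a chain of 5 nodes with a double edge at one end; the terminal node there is the unique short simple root (B_5), and {alpha_1, alpha_4, alpha_6, alpha_8} form a chain of 4 nodes with a double edge between the middle two (F_4). A semisimple Lie algebra decomposes uniquely as the direct sum of simple ideals, one per connected component of its Dynkin diagram, so g ≅ B_5 ⊕ F_4 (dimension 55 + 52 = 107).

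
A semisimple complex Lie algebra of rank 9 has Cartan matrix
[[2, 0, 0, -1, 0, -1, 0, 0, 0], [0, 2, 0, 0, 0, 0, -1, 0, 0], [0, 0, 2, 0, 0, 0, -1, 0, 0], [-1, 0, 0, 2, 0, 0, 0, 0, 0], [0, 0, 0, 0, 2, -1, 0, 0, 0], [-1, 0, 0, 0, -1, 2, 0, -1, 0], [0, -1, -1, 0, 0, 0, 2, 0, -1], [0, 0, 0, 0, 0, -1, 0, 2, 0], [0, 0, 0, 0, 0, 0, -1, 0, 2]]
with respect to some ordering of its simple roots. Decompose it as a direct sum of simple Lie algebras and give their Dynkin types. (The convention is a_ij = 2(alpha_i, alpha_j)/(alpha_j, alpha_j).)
D4 + D5

The diagram associated to this matrix has two connected components: the simple roots {alpha_2, alpha_3, alpha_7, alpha_9} form a chain of 2 nodes with a fork of two nodes at one end (D_4), and {alpha_1, alpha_4, alpha_5, alpha_6, alpha_8} form a chain of 3 nodes with a fork of two nodes at one end (D_5). A semisimple Lie algebra decomposes uniquely as the direct sum of simple ideals, one per connected component of its Dynkin diagram, so g ≅ D_4 ⊕ D_5 (dimension 28 + 45 = 73).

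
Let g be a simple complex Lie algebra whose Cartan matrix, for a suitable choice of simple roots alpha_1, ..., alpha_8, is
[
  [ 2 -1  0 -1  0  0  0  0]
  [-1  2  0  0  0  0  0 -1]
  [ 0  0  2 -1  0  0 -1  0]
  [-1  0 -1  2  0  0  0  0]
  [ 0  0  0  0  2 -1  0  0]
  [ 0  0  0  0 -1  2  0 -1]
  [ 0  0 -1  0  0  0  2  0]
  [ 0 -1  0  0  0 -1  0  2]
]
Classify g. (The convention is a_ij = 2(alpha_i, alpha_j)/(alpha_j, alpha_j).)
The matrix has rank 8 with 2's on the diagonal. Reading the off-diagonal entries as Dynkin edges (a single edge where a_ij = a_ji = -1; a double or triple edge where a_ij * a_ji = 2 or 3), the diagram is a chain of 8 nodes with single edges (A_8). One simple-root ordering that puts it in standard form is (alpha_5, alpha_6, alpha_8, alpha_2, alpha_1, alpha_4, alpha_3, alpha_7). So the algebra is type A_8, i.e. sl(9).

A_8 (sl(9))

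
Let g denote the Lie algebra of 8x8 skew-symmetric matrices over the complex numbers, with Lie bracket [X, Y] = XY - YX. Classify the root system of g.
This is so(8) with 8 even, which has dimension 8(8-1)/2 = 28 and rank 8/2 = 4. In the classification of classical Lie algebras, the orthogonal algebra so(2n) in an even number of variables has type D_n; here n = 4, so the Dynkin diagram is a chain of 2 nodes with a fork of two nodes at one end (D_4). Hence the type is D_4.

D_4 (so(8))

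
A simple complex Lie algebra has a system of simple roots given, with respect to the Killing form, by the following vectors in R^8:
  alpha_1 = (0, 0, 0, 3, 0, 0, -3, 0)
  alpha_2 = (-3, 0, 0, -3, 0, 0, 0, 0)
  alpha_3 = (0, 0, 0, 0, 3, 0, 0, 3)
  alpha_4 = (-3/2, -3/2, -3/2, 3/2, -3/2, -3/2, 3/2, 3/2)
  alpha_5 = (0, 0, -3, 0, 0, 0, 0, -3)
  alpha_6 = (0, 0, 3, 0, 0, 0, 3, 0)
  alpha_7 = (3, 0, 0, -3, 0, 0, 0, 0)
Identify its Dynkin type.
Compute the Cartan integers a_ij = 2(alpha_i, alpha_j)/(alpha_j, alpha_j); the resulting 7x7 Cartan matrix is
[[2, -1, 0, 0, 0, -1, -1], [-1, 2, 0, 0, 0, 0, 0], [0, 0, 2, 0, -1, 0, 0], [0, 0, 0, 2, 0, 0, -1], [0, 0, -1, 0, 2, -1, 0], [-1, 0, 0, 0, -1, 2, 0], [-1, 0, 0, -1, 0, 0, 2]].
All simple roots have the same length, so the diagram is simply laced. The associated Dynkin diagram is a chain of 6 nodes with one extra node attached to the third node from one end (E_7), so the type is E_7.

type E_7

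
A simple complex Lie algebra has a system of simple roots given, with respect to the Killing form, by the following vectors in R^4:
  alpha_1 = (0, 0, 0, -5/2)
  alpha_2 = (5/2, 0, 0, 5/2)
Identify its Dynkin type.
Compute the Cartan integers a_ij = 2(alpha_i, alpha_j)/(alpha_j, alpha_j); the resulting 2x2 Cartan matrix is
[[2, -1], [-2, 2]].
The roots have two lengths (squared-length ratio 2:1); the short ones are alpha_{1}. The associated Dynkin diagram is a chain of 2 nodes with a double edge at one end; the terminal node there is the unique short simple root (B_2), so the type is B_2 (the algebra so(5)).

type B_2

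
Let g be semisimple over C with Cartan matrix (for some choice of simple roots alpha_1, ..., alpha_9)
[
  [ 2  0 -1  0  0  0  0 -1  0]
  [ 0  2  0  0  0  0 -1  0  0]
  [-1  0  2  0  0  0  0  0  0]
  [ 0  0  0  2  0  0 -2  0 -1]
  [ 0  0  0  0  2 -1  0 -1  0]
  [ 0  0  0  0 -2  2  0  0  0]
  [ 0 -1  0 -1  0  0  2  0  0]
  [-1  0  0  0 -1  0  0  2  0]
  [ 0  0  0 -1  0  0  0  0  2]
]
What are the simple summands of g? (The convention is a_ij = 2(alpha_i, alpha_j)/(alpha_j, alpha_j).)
type C_5 ⊕ type F_4

The diagram associated to this matrix has two connected components: the simple roots {alpha_1, alpha_3, alpha_5, alpha_6, alpha_8} form a chain of 5 nodes with a double edge at one end; the terminal node there is the unique long simple root (C_5), and {alpha_2, alpha_4, alpha_7, alpha_9} form a chain of 4 nodes with a double edge between the middle two (F_4). A semisimple Lie algebra decomposes uniquely as the direct sum of simple ideals, one per connected component of its Dynkin diagram, so g ≅ C_5 ⊕ F_4 (dimension 55 + 52 = 107).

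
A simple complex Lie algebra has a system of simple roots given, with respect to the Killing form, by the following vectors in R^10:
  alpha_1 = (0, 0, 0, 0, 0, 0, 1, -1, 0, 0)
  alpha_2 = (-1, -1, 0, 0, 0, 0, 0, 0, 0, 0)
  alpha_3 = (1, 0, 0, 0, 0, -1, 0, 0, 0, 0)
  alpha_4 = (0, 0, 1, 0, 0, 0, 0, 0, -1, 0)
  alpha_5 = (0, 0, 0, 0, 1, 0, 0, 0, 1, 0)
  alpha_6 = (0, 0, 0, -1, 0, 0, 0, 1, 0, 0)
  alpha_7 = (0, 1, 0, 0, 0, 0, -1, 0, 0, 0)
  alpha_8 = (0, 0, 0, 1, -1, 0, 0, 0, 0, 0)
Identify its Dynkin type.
A_8

Compute the Cartan integers a_ij = 2(alpha_i, alpha_j)/(alpha_j, alpha_j); the resulting 8x8 Cartan matrix is
[[2, 0, 0, 0, 0, -1, -1, 0], [0, 2, -1, 0, 0, 0, -1, 0], [0, -1, 2, 0, 0, 0, 0, 0], [0, 0, 0, 2, -1, 0, 0, 0], [0, 0, 0, -1, 2, 0, 0, -1], [-1, 0, 0, 0, 0, 2, 0, -1], [-1, -1, 0, 0, 0, 0, 2, 0], [0, 0, 0, 0, -1, -1, 0, 2]].
All simple roots have the same length, so the diagram is simply laced. The associated Dynkin diagram is a chain of 8 nodes with single edges (A_8), so the type is A_8 (the algebra sl(9)).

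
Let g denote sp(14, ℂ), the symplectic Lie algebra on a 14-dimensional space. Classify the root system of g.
C_7

This is sp(14), which has dimension 14(14+1)/2 = 105 and rank 14/2 = 7. In the classification of classical Lie algebras, the symplectic algebra sp(2n) has type C_n; here n = 7, so the Dynkin diagram is a chain of 7 nodes with a double edge at one end; the terminal node there is the unique long simple root (C_7). Hence the type is C_7.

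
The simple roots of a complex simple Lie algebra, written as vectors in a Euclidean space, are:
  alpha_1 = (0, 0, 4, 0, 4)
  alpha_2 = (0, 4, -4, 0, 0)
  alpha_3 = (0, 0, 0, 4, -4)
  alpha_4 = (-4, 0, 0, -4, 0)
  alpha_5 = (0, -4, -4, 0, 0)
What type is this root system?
Compute the Cartan integers a_ij = 2(alpha_i, alpha_j)/(alpha_j, alpha_j); the resulting 5x5 Cartan matrix is
[[2, -1, -1, 0, -1], [-1, 2, 0, 0, 0], [-1, 0, 2, -1, 0], [0, 0, -1, 2, 0], [-1, 0, 0, 0, 2]].
All simple roots have the same length, so the diagram is simply laced. The associated Dynkin diagram is a chain of 3 nodes with a fork of two nodes at one end (D_5), so the type is D_5 (the algebra so(10)).

D_5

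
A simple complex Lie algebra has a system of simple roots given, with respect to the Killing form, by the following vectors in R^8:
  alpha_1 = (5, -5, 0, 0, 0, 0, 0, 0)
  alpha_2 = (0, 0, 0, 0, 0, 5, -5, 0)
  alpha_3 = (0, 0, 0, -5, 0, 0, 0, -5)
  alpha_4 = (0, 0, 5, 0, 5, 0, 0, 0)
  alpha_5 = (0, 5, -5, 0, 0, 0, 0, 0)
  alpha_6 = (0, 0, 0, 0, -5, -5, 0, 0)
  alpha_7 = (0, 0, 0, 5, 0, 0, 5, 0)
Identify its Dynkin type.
A_7

Compute the Cartan integers a_ij = 2(alpha_i, alpha_j)/(alpha_j, alpha_j); the resulting 7x7 Cartan matrix is
[[2, 0, 0, 0, -1, 0, 0], [0, 2, 0, 0, 0, -1, -1], [0, 0, 2, 0, 0, 0, -1], [0, 0, 0, 2, -1, -1, 0], [-1, 0, 0, -1, 2, 0, 0], [0, -1, 0, -1, 0, 2, 0], [0, -1, -1, 0, 0, 0, 2]].
All simple roots have the same length, so the diagram is simply laced. The associated Dynkin diagram is a chain of 7 nodes with single edges (A_7), so the type is A_7 (the algebra sl(8)).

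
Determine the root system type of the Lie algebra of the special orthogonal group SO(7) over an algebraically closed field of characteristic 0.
This is so(7) with 7 odd, which has dimension 7(7-1)/2 = 21 and rank (7-1)/2 = 3. In the classification of classical Lie algebras, the orthogonal algebra so(2n+1) in an odd number of variables has type B_n; here n = 3, so the Dynkin diagram is a chain of 3 nodes with a double edge at one end; the terminal node there is the unique short simple root (B_3). Hence the type is B_3.

B_3 (so(7))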